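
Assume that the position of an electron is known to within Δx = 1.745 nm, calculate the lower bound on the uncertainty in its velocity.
33.171 km/s

Using the Heisenberg uncertainty principle and Δp = mΔv:
ΔxΔp ≥ ℏ/2
Δx(mΔv) ≥ ℏ/2

The minimum uncertainty in velocity is:
Δv_min = ℏ/(2mΔx)
Δv_min = (1.055e-34 J·s) / (2 × 9.109e-31 kg × 1.745e-09 m)
Δv_min = 3.317e+04 m/s = 33.171 km/s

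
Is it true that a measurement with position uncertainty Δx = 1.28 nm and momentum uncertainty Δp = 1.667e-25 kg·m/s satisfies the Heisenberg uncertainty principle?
Yes, it satisfies the uncertainty principle.

Calculate the product ΔxΔp:
ΔxΔp = (1.280e-09 m) × (1.667e-25 kg·m/s)
ΔxΔp = 2.134e-34 J·s

Compare to the minimum allowed value ℏ/2:
ℏ/2 = 5.273e-35 J·s

Since ΔxΔp = 2.134e-34 J·s ≥ 5.273e-35 J·s = ℏ/2,
the measurement satisfies the uncertainty principle.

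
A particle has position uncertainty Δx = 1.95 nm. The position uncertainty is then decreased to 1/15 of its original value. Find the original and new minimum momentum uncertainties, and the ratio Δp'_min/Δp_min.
Original Δp_min = 2.704 × 10^-26 kg·m/s; new Δp'_min = 4.056 × 10^-25 kg·m/s; ratio Δp'_min/Δp_min = 15.

From the uncertainty principle ΔxΔp ≥ ℏ/2, the minimum momentum uncertainty is Δp_min = ℏ/(2Δx).

Original (Δx = 1.95 nm = 1.950e-09 m):
Δp_min = (1.055e-34 J·s)/(2 × 1.950e-09 m) = 2.704e-26 kg·m/s

When Δx → (1/15)Δx:
Δp'_min = ℏ/(2 × (1/15)Δx) = 15 × ℏ/(2Δx) = 15 × Δp_min
Δp'_min = 15 × 2.704e-26 kg·m/s = 4.056e-25 kg·m/s

Since Δp_min ∝ 1/Δx, when Δx is decreased to 1/15 of its original value, Δp_min increases to 15 times its original value.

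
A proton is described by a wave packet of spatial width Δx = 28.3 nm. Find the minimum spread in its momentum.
1.863 × 10^-27 kg·m/s

For a wave packet, the spatial width Δx and momentum spread Δp are related by the uncertainty principle:
ΔxΔp ≥ ℏ/2

The minimum momentum spread is:
Δp_min = ℏ/(2Δx)
Δp_min = (1.055e-34 J·s) / (2 × 2.830e-08 m)
Δp_min = 1.863e-27 kg·m/s

A wave packet cannot have both a well-defined position and well-defined momentum.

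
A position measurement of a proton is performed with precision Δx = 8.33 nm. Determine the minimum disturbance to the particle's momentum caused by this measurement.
6.330 × 10^-27 kg·m/s

The uncertainty principle implies that measuring position disturbs momentum:
ΔxΔp ≥ ℏ/2

When we measure position with precision Δx, we necessarily introduce a momentum uncertainty:
Δp ≥ ℏ/(2Δx)
Δp_min = (1.055e-34 J·s) / (2 × 8.330e-09 m)
Δp_min = 6.330e-27 kg·m/s

The more precisely we measure position, the greater the momentum disturbance.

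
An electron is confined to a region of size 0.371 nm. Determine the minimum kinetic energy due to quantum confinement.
69.201 meV

Using the uncertainty principle:

1. Position uncertainty: Δx ≈ 3.710e-10 m
2. Minimum momentum uncertainty: Δp = ℏ/(2Δx) = 1.421e-25 kg·m/s
3. Minimum kinetic energy:
   KE = (Δp)²/(2m) = (1.421e-25)²/(2 × 9.109e-31 kg)
   KE = 1.109e-20 J = 69.201 meV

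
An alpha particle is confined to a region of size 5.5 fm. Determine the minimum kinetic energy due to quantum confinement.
43.167 keV

Using the uncertainty principle:

1. Position uncertainty: Δx ≈ 5.500e-15 m
2. Minimum momentum uncertainty: Δp = ℏ/(2Δx) = 9.587e-21 kg·m/s
3. Minimum kinetic energy:
   KE = (Δp)²/(2m) = (9.587e-21)²/(2 × 6.645e-27 kg)
   KE = 6.916e-15 J = 43.167 keV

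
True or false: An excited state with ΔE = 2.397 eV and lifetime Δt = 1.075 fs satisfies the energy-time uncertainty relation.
Yes, it satisfies the uncertainty relation.

Calculate the product ΔEΔt:
ΔE = 2.397 eV = 3.840e-19 J
ΔEΔt = (3.840e-19 J) × (1.075e-15 s)
ΔEΔt = 4.128e-34 J·s

Compare to the minimum allowed value ℏ/2:
ℏ/2 = 5.273e-35 J·s

Since ΔEΔt = 4.128e-34 J·s ≥ 5.273e-35 J·s = ℏ/2,
this satisfies the uncertainty relation.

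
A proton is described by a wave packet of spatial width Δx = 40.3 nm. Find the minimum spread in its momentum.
1.308 × 10^-27 kg·m/s

For a wave packet, the spatial width Δx and momentum spread Δp are related by the uncertainty principle:
ΔxΔp ≥ ℏ/2

The minimum momentum spread is:
Δp_min = ℏ/(2Δx)
Δp_min = (1.055e-34 J·s) / (2 × 4.030e-08 m)
Δp_min = 1.308e-27 kg·m/s

A wave packet cannot have both a well-defined position and well-defined momentum.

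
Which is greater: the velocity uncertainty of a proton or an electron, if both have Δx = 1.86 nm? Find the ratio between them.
The electron has the larger minimum velocity uncertainty, by a ratio of 1836.2.

For both particles, Δp_min = ℏ/(2Δx) = 2.835e-26 kg·m/s (same for both).

The velocity uncertainty is Δv = Δp/m:
- proton: Δv = 2.835e-26 / 1.673e-27 = 1.695e+01 m/s = 16.949 m/s
- electron: Δv = 2.835e-26 / 9.109e-31 = 3.112e+04 m/s = 31.120 km/s

Ratio: 3.112e+04 / 1.695e+01 = 1836.2

The lighter particle has larger velocity uncertainty because Δv ∝ 1/m.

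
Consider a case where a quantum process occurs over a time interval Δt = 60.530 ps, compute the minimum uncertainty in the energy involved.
5.437 μeV

Using the energy-time uncertainty principle:
ΔEΔt ≥ ℏ/2

The minimum uncertainty in energy is:
ΔE_min = ℏ/(2Δt)
ΔE_min = (1.055e-34 J·s) / (2 × 6.053e-11 s)
ΔE_min = 8.711e-25 J = 5.437 μeV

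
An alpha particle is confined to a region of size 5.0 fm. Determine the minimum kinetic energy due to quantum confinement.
52.232 keV

Using the uncertainty principle:

1. Position uncertainty: Δx ≈ 5.000e-15 m
2. Minimum momentum uncertainty: Δp = ℏ/(2Δx) = 1.055e-20 kg·m/s
3. Minimum kinetic energy:
   KE = (Δp)²/(2m) = (1.055e-20)²/(2 × 6.645e-27 kg)
   KE = 8.369e-15 J = 52.232 keV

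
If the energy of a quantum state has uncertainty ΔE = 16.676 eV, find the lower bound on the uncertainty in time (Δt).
19.735 as

Using the energy-time uncertainty principle:
ΔEΔt ≥ ℏ/2

The minimum uncertainty in time is:
Δt_min = ℏ/(2ΔE)
Δt_min = (1.055e-34 J·s) / (2 × 2.672e-18 J)
Δt_min = 1.974e-17 s = 19.735 as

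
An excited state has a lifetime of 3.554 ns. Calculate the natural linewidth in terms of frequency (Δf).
22.391 MHz

Using the energy-time uncertainty principle and E = hf:
ΔEΔt ≥ ℏ/2
hΔf·Δt ≥ ℏ/2

The minimum frequency uncertainty is:
Δf = ℏ/(2hτ) = 1/(4πτ)
Δf = 1/(4π × 3.554e-09 s)
Δf = 2.239e+07 Hz = 22.391 MHz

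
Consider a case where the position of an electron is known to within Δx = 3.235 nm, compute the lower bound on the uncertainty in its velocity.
17.893 km/s

Using the Heisenberg uncertainty principle and Δp = mΔv:
ΔxΔp ≥ ℏ/2
Δx(mΔv) ≥ ℏ/2

The minimum uncertainty in velocity is:
Δv_min = ℏ/(2mΔx)
Δv_min = (1.055e-34 J·s) / (2 × 9.109e-31 kg × 3.235e-09 m)
Δv_min = 1.789e+04 m/s = 17.893 km/s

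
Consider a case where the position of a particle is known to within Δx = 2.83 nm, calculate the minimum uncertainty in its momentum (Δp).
1.863 × 10^-26 kg·m/s

Using the Heisenberg uncertainty principle:
ΔxΔp ≥ ℏ/2

The minimum uncertainty in momentum is:
Δp_min = ℏ/(2Δx)
Δp_min = (1.055e-34 J·s) / (2 × 2.830e-09 m)
Δp_min = 1.863e-26 kg·m/s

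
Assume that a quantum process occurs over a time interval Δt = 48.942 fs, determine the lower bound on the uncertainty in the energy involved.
6.724 meV

Using the energy-time uncertainty principle:
ΔEΔt ≥ ℏ/2

The minimum uncertainty in energy is:
ΔE_min = ℏ/(2Δt)
ΔE_min = (1.055e-34 J·s) / (2 × 4.894e-14 s)
ΔE_min = 1.077e-21 J = 6.724 meV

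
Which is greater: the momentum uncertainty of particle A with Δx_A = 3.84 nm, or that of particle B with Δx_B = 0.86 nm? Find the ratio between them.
Particle B has the larger minimum momentum uncertainty, by a factor of 4.47.

For each particle, the minimum momentum uncertainty is Δp_min = ℏ/(2Δx):

Particle A: Δp_A = ℏ/(2×3.840e-09 m) = 1.373e-26 kg·m/s
Particle B: Δp_B = ℏ/(2×8.600e-10 m) = 6.131e-26 kg·m/s

Ratio: Δp_B/Δp_A = 4.47

Since Δp_min ∝ 1/Δx, the particle with smaller position uncertainty (B) has larger momentum uncertainty.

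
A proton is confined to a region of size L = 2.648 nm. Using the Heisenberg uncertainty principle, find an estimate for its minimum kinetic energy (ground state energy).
739.807 neV

Using the uncertainty principle to estimate ground state energy:

1. The position uncertainty is approximately the confinement size:
   Δx ≈ L = 2.648e-09 m

2. From ΔxΔp ≥ ℏ/2, the minimum momentum uncertainty is:
   Δp ≈ ℏ/(2L) = 1.991e-26 kg·m/s

3. The kinetic energy is approximately:
   KE ≈ (Δp)²/(2m) = (1.991e-26)²/(2 × 1.673e-27 kg)
   KE ≈ 1.185e-25 J = 739.807 neV

This is an order-of-magnitude estimate of the ground state energy.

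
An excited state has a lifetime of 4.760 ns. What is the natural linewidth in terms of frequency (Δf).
16.718 MHz

Using the energy-time uncertainty principle and E = hf:
ΔEΔt ≥ ℏ/2
hΔf·Δt ≥ ℏ/2

The minimum frequency uncertainty is:
Δf = ℏ/(2hτ) = 1/(4πτ)
Δf = 1/(4π × 4.760e-09 s)
Δf = 1.672e+07 Hz = 16.718 MHz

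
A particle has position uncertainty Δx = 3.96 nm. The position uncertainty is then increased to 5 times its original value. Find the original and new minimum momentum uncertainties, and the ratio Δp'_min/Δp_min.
Original Δp_min = 1.332 × 10^-26 kg·m/s; new Δp'_min = 2.663 × 10^-27 kg·m/s; ratio Δp'_min/Δp_min = 1/5.

From the uncertainty principle ΔxΔp ≥ ℏ/2, the minimum momentum uncertainty is Δp_min = ℏ/(2Δx).

Original (Δx = 3.96 nm = 3.960e-09 m):
Δp_min = (1.055e-34 J·s)/(2 × 3.960e-09 m) = 1.332e-26 kg·m/s

When Δx → 5Δx:
Δp'_min = ℏ/(2 × 5Δx) = (1/5) × ℏ/(2Δx) = (1/5) × Δp_min
Δp'_min = 1/5 × 1.332e-26 kg·m/s = 2.663e-27 kg·m/s

Since Δp_min ∝ 1/Δx, when Δx is increased to 5 times its original value, Δp_min decreases to 1/5 of its original value.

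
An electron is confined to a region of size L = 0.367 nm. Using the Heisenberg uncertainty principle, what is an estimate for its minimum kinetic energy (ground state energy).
70.718 meV

Using the uncertainty principle to estimate ground state energy:

1. The position uncertainty is approximately the confinement size:
   Δx ≈ L = 3.670e-10 m

2. From ΔxΔp ≥ ℏ/2, the minimum momentum uncertainty is:
   Δp ≈ ℏ/(2L) = 1.437e-25 kg·m/s

3. The kinetic energy is approximately:
   KE ≈ (Δp)²/(2m) = (1.437e-25)²/(2 × 9.109e-31 kg)
   KE ≈ 1.133e-20 J = 70.718 meV

This is an order-of-magnitude estimate of the ground state energy.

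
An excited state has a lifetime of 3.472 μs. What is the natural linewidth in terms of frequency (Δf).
22.920 kHz

Using the energy-time uncertainty principle and E = hf:
ΔEΔt ≥ ℏ/2
hΔf·Δt ≥ ℏ/2

The minimum frequency uncertainty is:
Δf = ℏ/(2hτ) = 1/(4πτ)
Δf = 1/(4π × 3.472e-06 s)
Δf = 2.292e+04 Hz = 22.920 kHz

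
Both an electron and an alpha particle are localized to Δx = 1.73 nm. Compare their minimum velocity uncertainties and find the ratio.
The electron has the larger minimum velocity uncertainty, by a ratio of 7294.3.

For both particles, Δp_min = ℏ/(2Δx) = 3.048e-26 kg·m/s (same for both).

The velocity uncertainty is Δv = Δp/m:
- electron: Δv = 3.048e-26 / 9.109e-31 = 3.346e+04 m/s = 33.459 km/s
- alpha particle: Δv = 3.048e-26 / 6.645e-27 = 4.587e+00 m/s = 4.587 m/s

Ratio: 3.346e+04 / 4.587e+00 = 7294.3

The lighter particle has larger velocity uncertainty because Δv ∝ 1/m.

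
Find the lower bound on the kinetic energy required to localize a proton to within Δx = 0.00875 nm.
67.754 meV

Localizing a particle requires giving it sufficient momentum uncertainty:

1. From uncertainty principle: Δp ≥ ℏ/(2Δx)
   Δp_min = (1.055e-34 J·s) / (2 × 8.750e-12 m)
   Δp_min = 6.026e-24 kg·m/s

2. This momentum uncertainty corresponds to kinetic energy:
   KE ≈ (Δp)²/(2m) = (6.026e-24)²/(2 × 1.673e-27 kg)
   KE = 1.086e-20 J = 67.754 meV

Tighter localization requires more energy.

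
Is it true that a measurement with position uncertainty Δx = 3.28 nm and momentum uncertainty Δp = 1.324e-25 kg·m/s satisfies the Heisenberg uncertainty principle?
Yes, it satisfies the uncertainty principle.

Calculate the product ΔxΔp:
ΔxΔp = (3.280e-09 m) × (1.324e-25 kg·m/s)
ΔxΔp = 4.343e-34 J·s

Compare to the minimum allowed value ℏ/2:
ℏ/2 = 5.273e-35 J·s

Since ΔxΔp = 4.343e-34 J·s ≥ 5.273e-35 J·s = ℏ/2,
the measurement satisfies the uncertainty principle.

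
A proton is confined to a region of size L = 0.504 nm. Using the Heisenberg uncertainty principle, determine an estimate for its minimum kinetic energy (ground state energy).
20.422 μeV

Using the uncertainty principle to estimate ground state energy:

1. The position uncertainty is approximately the confinement size:
   Δx ≈ L = 5.040e-10 m

2. From ΔxΔp ≥ ℏ/2, the minimum momentum uncertainty is:
   Δp ≈ ℏ/(2L) = 1.046e-25 kg·m/s

3. The kinetic energy is approximately:
   KE ≈ (Δp)²/(2m) = (1.046e-25)²/(2 × 1.673e-27 kg)
   KE ≈ 3.272e-24 J = 20.422 μeV

This is an order-of-magnitude estimate of the ground state energy.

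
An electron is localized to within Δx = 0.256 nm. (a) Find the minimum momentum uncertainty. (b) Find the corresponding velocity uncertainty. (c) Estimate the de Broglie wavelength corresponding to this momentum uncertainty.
(a) Δp_min = 2.060 × 10^-25 kg·m/s
(b) Δv_min = 226.109 km/s
(c) λ_dB = 3.217 nm

Step-by-step:

(a) From the uncertainty principle:
Δp_min = ℏ/(2Δx) = (1.055e-34 J·s)/(2 × 2.560e-10 m) = 2.060e-25 kg·m/s

(b) The velocity uncertainty:
Δv = Δp/m = (2.060e-25 kg·m/s)/(9.109e-31 kg) = 2.261e+05 m/s = 226.109 km/s

(c) The de Broglie wavelength for this momentum:
λ = h/p = (6.626e-34 J·s)/(2.060e-25 kg·m/s) = 3.217e-09 m = 3.217 nm

Note: The de Broglie wavelength is comparable to the localization size, as expected from wave-particle duality.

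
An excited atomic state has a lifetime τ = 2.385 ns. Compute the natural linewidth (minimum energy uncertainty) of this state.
137.990 neV

Using the energy-time uncertainty principle:
ΔEΔt ≥ ℏ/2

The lifetime τ represents the time uncertainty Δt.
The natural linewidth (minimum energy uncertainty) is:

ΔE = ℏ/(2τ)
ΔE = (1.055e-34 J·s) / (2 × 2.385e-09 s)
ΔE = 2.211e-26 J = 137.990 neV

This natural linewidth limits the precision of spectroscopic measurements.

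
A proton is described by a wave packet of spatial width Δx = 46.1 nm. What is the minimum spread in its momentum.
1.144 × 10^-27 kg·m/s

For a wave packet, the spatial width Δx and momentum spread Δp are related by the uncertainty principle:
ΔxΔp ≥ ℏ/2

The minimum momentum spread is:
Δp_min = ℏ/(2Δx)
Δp_min = (1.055e-34 J·s) / (2 × 4.610e-08 m)
Δp_min = 1.144e-27 kg·m/s

A wave packet cannot have both a well-defined position and well-defined momentum.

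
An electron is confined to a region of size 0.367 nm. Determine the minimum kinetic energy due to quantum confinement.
70.718 meV

Using the uncertainty principle:

1. Position uncertainty: Δx ≈ 3.670e-10 m
2. Minimum momentum uncertainty: Δp = ℏ/(2Δx) = 1.437e-25 kg·m/s
3. Minimum kinetic energy:
   KE = (Δp)²/(2m) = (1.437e-25)²/(2 × 9.109e-31 kg)
   KE = 1.133e-20 J = 70.718 meV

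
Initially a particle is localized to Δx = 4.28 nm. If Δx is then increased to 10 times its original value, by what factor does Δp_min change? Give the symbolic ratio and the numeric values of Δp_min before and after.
Original Δp_min = 1.232 × 10^-26 kg·m/s; new Δp'_min = 1.232 × 10^-27 kg·m/s; ratio Δp'_min/Δp_min = 1/10.

From the uncertainty principle ΔxΔp ≥ ℏ/2, the minimum momentum uncertainty is Δp_min = ℏ/(2Δx).

Original (Δx = 4.28 nm = 4.280e-09 m):
Δp_min = (1.055e-34 J·s)/(2 × 4.280e-09 m) = 1.232e-26 kg·m/s

When Δx → 10Δx:
Δp'_min = ℏ/(2 × 10Δx) = (1/10) × ℏ/(2Δx) = (1/10) × Δp_min
Δp'_min = 1/10 × 1.232e-26 kg·m/s = 1.232e-27 kg·m/s

Since Δp_min ∝ 1/Δx, when Δx is increased to 10 times its original value, Δp_min decreases to 1/10 of its original value.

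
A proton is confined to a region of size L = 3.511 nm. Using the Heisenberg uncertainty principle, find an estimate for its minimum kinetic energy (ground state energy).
420.816 neV

Using the uncertainty principle to estimate ground state energy:

1. The position uncertainty is approximately the confinement size:
   Δx ≈ L = 3.511e-09 m

2. From ΔxΔp ≥ ℏ/2, the minimum momentum uncertainty is:
   Δp ≈ ℏ/(2L) = 1.502e-26 kg·m/s

3. The kinetic energy is approximately:
   KE ≈ (Δp)²/(2m) = (1.502e-26)²/(2 × 1.673e-27 kg)
   KE ≈ 6.742e-26 J = 420.816 neV

This is an order-of-magnitude estimate of the ground state energy.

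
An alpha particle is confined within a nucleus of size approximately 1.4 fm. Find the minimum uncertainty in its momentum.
3.766 × 10^-20 kg·m/s

Using the Heisenberg uncertainty principle:
ΔxΔp ≥ ℏ/2

With Δx ≈ L = 1.400e-15 m (the confinement size):
Δp_min = ℏ/(2Δx)
Δp_min = (1.055e-34 J·s) / (2 × 1.400e-15 m)
Δp_min = 3.766e-20 kg·m/s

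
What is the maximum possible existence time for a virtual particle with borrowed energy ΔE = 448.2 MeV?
7.343 × 10^-25 s

Using the energy-time uncertainty principle:
ΔEΔt ≥ ℏ/2

For a virtual particle borrowing energy ΔE, the maximum lifetime is:
Δt_max = ℏ/(2ΔE)

Converting energy:
ΔE = 448.2 MeV = 7.181e-11 J

Δt_max = (1.055e-34 J·s) / (2 × 7.181e-11 J)
Δt_max = 7.343e-25 s = 7.343 × 10^-25 s

Virtual particles with higher borrowed energy exist for shorter times.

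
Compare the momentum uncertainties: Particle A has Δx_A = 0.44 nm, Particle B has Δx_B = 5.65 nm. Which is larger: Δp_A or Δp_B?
Particle A has the larger minimum momentum uncertainty, by a factor of 12.84.

For each particle, the minimum momentum uncertainty is Δp_min = ℏ/(2Δx):

Particle A: Δp_A = ℏ/(2×4.400e-10 m) = 1.198e-25 kg·m/s
Particle B: Δp_B = ℏ/(2×5.650e-09 m) = 9.332e-27 kg·m/s

Ratio: Δp_A/Δp_B = 12.84

Since Δp_min ∝ 1/Δx, the particle with smaller position uncertainty (A) has larger momentum uncertainty.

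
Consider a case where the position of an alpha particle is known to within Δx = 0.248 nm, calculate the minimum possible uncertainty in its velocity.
31.998 m/s

Using the Heisenberg uncertainty principle and Δp = mΔv:
ΔxΔp ≥ ℏ/2
Δx(mΔv) ≥ ℏ/2

The minimum uncertainty in velocity is:
Δv_min = ℏ/(2mΔx)
Δv_min = (1.055e-34 J·s) / (2 × 6.645e-27 kg × 2.480e-10 m)
Δv_min = 3.200e+01 m/s = 31.998 m/s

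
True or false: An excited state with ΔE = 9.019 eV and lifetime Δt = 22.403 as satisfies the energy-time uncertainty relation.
No, it violates the uncertainty relation.

Calculate the product ΔEΔt:
ΔE = 9.019 eV = 1.445e-18 J
ΔEΔt = (1.445e-18 J) × (2.240e-17 s)
ΔEΔt = 3.237e-35 J·s

Compare to the minimum allowed value ℏ/2:
ℏ/2 = 5.273e-35 J·s

Since ΔEΔt = 3.237e-35 J·s < 5.273e-35 J·s = ℏ/2,
this violates the uncertainty relation.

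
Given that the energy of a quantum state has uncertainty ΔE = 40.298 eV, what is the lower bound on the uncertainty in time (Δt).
8.167 as

Using the energy-time uncertainty principle:
ΔEΔt ≥ ℏ/2

The minimum uncertainty in time is:
Δt_min = ℏ/(2ΔE)
Δt_min = (1.055e-34 J·s) / (2 × 6.456e-18 J)
Δt_min = 8.167e-18 s = 8.167 as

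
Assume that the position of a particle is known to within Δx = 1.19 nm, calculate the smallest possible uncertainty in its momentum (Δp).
4.431 × 10^-26 kg·m/s

Using the Heisenberg uncertainty principle:
ΔxΔp ≥ ℏ/2

The minimum uncertainty in momentum is:
Δp_min = ℏ/(2Δx)
Δp_min = (1.055e-34 J·s) / (2 × 1.190e-09 m)
Δp_min = 4.431e-26 kg·m/s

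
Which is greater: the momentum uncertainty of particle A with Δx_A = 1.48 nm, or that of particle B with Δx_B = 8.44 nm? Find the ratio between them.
Particle A has the larger minimum momentum uncertainty, by a factor of 5.70.

For each particle, the minimum momentum uncertainty is Δp_min = ℏ/(2Δx):

Particle A: Δp_A = ℏ/(2×1.480e-09 m) = 3.563e-26 kg·m/s
Particle B: Δp_B = ℏ/(2×8.440e-09 m) = 6.247e-27 kg·m/s

Ratio: Δp_A/Δp_B = 5.70

Since Δp_min ∝ 1/Δx, the particle with smaller position uncertainty (A) has larger momentum uncertainty.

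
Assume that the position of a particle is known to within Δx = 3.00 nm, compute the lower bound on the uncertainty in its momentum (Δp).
1.758 × 10^-26 kg·m/s

Using the Heisenberg uncertainty principle:
ΔxΔp ≥ ℏ/2

The minimum uncertainty in momentum is:
Δp_min = ℏ/(2Δx)
Δp_min = (1.055e-34 J·s) / (2 × 3.000e-09 m)
Δp_min = 1.758e-26 kg·m/s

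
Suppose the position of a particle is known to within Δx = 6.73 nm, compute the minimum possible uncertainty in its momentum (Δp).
7.835 × 10^-27 kg·m/s

Using the Heisenberg uncertainty principle:
ΔxΔp ≥ ℏ/2

The minimum uncertainty in momentum is:
Δp_min = ℏ/(2Δx)
Δp_min = (1.055e-34 J·s) / (2 × 6.730e-09 m)
Δp_min = 7.835e-27 kg·m/s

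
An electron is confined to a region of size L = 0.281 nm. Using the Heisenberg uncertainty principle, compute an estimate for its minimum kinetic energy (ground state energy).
120.629 meV

Using the uncertainty principle to estimate ground state energy:

1. The position uncertainty is approximately the confinement size:
   Δx ≈ L = 2.810e-10 m

2. From ΔxΔp ≥ ℏ/2, the minimum momentum uncertainty is:
   Δp ≈ ℏ/(2L) = 1.876e-25 kg·m/s

3. The kinetic energy is approximately:
   KE ≈ (Δp)²/(2m) = (1.876e-25)²/(2 × 9.109e-31 kg)
   KE ≈ 1.933e-20 J = 120.629 meV

This is an order-of-magnitude estimate of the ground state energy.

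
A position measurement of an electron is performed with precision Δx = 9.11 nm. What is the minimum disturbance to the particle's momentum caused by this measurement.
5.788 × 10^-27 kg·m/s

The uncertainty principle implies that measuring position disturbs momentum:
ΔxΔp ≥ ℏ/2

When we measure position with precision Δx, we necessarily introduce a momentum uncertainty:
Δp ≥ ℏ/(2Δx)
Δp_min = (1.055e-34 J·s) / (2 × 9.110e-09 m)
Δp_min = 5.788e-27 kg·m/s

The more precisely we measure position, the greater the momentum disturbance.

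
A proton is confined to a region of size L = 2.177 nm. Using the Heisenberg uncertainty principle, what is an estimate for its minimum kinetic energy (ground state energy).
1.095 μeV

Using the uncertainty principle to estimate ground state energy:

1. The position uncertainty is approximately the confinement size:
   Δx ≈ L = 2.177e-09 m

2. From ΔxΔp ≥ ℏ/2, the minimum momentum uncertainty is:
   Δp ≈ ℏ/(2L) = 2.422e-26 kg·m/s

3. The kinetic energy is approximately:
   KE ≈ (Δp)²/(2m) = (2.422e-26)²/(2 × 1.673e-27 kg)
   KE ≈ 1.754e-25 J = 1.095 μeV

This is an order-of-magnitude estimate of the ground state energy.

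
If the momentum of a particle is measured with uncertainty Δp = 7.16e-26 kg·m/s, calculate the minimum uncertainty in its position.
736.433 pm

Using the Heisenberg uncertainty principle:
ΔxΔp ≥ ℏ/2

The minimum uncertainty in position is:
Δx_min = ℏ/(2Δp)
Δx_min = (1.055e-34 J·s) / (2 × 7.160e-26 kg·m/s)
Δx_min = 7.364e-10 m = 736.433 pm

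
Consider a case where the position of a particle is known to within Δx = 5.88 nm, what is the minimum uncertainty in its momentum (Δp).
8.967 × 10^-27 kg·m/s

Using the Heisenberg uncertainty principle:
ΔxΔp ≥ ℏ/2

The minimum uncertainty in momentum is:
Δp_min = ℏ/(2Δx)
Δp_min = (1.055e-34 J·s) / (2 × 5.880e-09 m)
Δp_min = 8.967e-27 kg·m/s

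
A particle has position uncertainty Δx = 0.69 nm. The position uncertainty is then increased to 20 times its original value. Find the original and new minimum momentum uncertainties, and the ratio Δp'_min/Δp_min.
Original Δp_min = 7.642 × 10^-26 kg·m/s; new Δp'_min = 3.821 × 10^-27 kg·m/s; ratio Δp'_min/Δp_min = 1/20.

From the uncertainty principle ΔxΔp ≥ ℏ/2, the minimum momentum uncertainty is Δp_min = ℏ/(2Δx).

Original (Δx = 0.69 nm = 6.900e-10 m):
Δp_min = (1.055e-34 J·s)/(2 × 6.900e-10 m) = 7.642e-26 kg·m/s

When Δx → 20Δx:
Δp'_min = ℏ/(2 × 20Δx) = (1/20) × ℏ/(2Δx) = (1/20) × Δp_min
Δp'_min = 1/20 × 7.642e-26 kg·m/s = 3.821e-27 kg·m/s

Since Δp_min ∝ 1/Δx, when Δx is increased to 20 times its original value, Δp_min decreases to 1/20 of its original value.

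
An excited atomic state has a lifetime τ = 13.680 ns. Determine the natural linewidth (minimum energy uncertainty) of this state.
24.057 neV

Using the energy-time uncertainty principle:
ΔEΔt ≥ ℏ/2

The lifetime τ represents the time uncertainty Δt.
The natural linewidth (minimum energy uncertainty) is:

ΔE = ℏ/(2τ)
ΔE = (1.055e-34 J·s) / (2 × 1.368e-08 s)
ΔE = 3.854e-27 J = 24.057 neV

This natural linewidth limits the precision of spectroscopic measurements.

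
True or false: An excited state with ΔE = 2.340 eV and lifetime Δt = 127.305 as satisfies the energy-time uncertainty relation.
No, it violates the uncertainty relation.

Calculate the product ΔEΔt:
ΔE = 2.340 eV = 3.749e-19 J
ΔEΔt = (3.749e-19 J) × (1.273e-16 s)
ΔEΔt = 4.773e-35 J·s

Compare to the minimum allowed value ℏ/2:
ℏ/2 = 5.273e-35 J·s

Since ΔEΔt = 4.773e-35 J·s < 5.273e-35 J·s = ℏ/2,
this violates the uncertainty relation.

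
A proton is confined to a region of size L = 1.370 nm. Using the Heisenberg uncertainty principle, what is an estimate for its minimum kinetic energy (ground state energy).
2.764 μeV

Using the uncertainty principle to estimate ground state energy:

1. The position uncertainty is approximately the confinement size:
   Δx ≈ L = 1.370e-09 m

2. From ΔxΔp ≥ ℏ/2, the minimum momentum uncertainty is:
   Δp ≈ ℏ/(2L) = 3.849e-26 kg·m/s

3. The kinetic energy is approximately:
   KE ≈ (Δp)²/(2m) = (3.849e-26)²/(2 × 1.673e-27 kg)
   KE ≈ 4.428e-25 J = 2.764 μeV

This is an order-of-magnitude estimate of the ground state energy.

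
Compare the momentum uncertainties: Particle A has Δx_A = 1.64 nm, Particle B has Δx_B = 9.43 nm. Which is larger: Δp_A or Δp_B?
Particle A has the larger minimum momentum uncertainty, by a factor of 5.75.

For each particle, the minimum momentum uncertainty is Δp_min = ℏ/(2Δx):

Particle A: Δp_A = ℏ/(2×1.640e-09 m) = 3.215e-26 kg·m/s
Particle B: Δp_B = ℏ/(2×9.430e-09 m) = 5.592e-27 kg·m/s

Ratio: Δp_A/Δp_B = 5.75

Since Δp_min ∝ 1/Δx, the particle with smaller position uncertainty (A) has larger momentum uncertainty.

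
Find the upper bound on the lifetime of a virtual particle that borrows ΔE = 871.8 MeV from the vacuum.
3.775 × 10^-25 s

Using the energy-time uncertainty principle:
ΔEΔt ≥ ℏ/2

For a virtual particle borrowing energy ΔE, the maximum lifetime is:
Δt_max = ℏ/(2ΔE)

Converting energy:
ΔE = 871.8 MeV = 1.397e-10 J

Δt_max = (1.055e-34 J·s) / (2 × 1.397e-10 J)
Δt_max = 3.775e-25 s = 3.775 × 10^-25 s

Virtual particles with higher borrowed energy exist for shorter times.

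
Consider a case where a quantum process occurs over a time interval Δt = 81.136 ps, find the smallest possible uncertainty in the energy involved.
4.056 μeV

Using the energy-time uncertainty principle:
ΔEΔt ≥ ℏ/2

The minimum uncertainty in energy is:
ΔE_min = ℏ/(2Δt)
ΔE_min = (1.055e-34 J·s) / (2 × 8.114e-11 s)
ΔE_min = 6.499e-25 J = 4.056 μeV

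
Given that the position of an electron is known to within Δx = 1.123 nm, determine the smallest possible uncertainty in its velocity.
51.544 km/s

Using the Heisenberg uncertainty principle and Δp = mΔv:
ΔxΔp ≥ ℏ/2
Δx(mΔv) ≥ ℏ/2

The minimum uncertainty in velocity is:
Δv_min = ℏ/(2mΔx)
Δv_min = (1.055e-34 J·s) / (2 × 9.109e-31 kg × 1.123e-09 m)
Δv_min = 5.154e+04 m/s = 51.544 km/s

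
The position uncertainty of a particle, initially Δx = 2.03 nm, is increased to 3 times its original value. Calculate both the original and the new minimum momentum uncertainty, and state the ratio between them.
Original Δp_min = 2.597 × 10^-26 kg·m/s; new Δp'_min = 8.658 × 10^-27 kg·m/s; ratio Δp'_min/Δp_min = 1/3.

From the uncertainty principle ΔxΔp ≥ ℏ/2, the minimum momentum uncertainty is Δp_min = ℏ/(2Δx).

Original (Δx = 2.03 nm = 2.030e-09 m):
Δp_min = (1.055e-34 J·s)/(2 × 2.030e-09 m) = 2.597e-26 kg·m/s

When Δx → 3Δx:
Δp'_min = ℏ/(2 × 3Δx) = (1/3) × ℏ/(2Δx) = (1/3) × Δp_min
Δp'_min = 1/3 × 2.597e-26 kg·m/s = 8.658e-27 kg·m/s

Since Δp_min ∝ 1/Δx, when Δx is increased to 3 times its original value, Δp_min decreases to 1/3 of its original value.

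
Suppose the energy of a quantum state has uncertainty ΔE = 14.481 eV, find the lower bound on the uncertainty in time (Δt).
22.727 as

Using the energy-time uncertainty principle:
ΔEΔt ≥ ℏ/2

The minimum uncertainty in time is:
Δt_min = ℏ/(2ΔE)
Δt_min = (1.055e-34 J·s) / (2 × 2.320e-18 J)
Δt_min = 2.273e-17 s = 22.727 as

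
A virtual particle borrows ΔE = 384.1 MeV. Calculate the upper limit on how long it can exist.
8.568 × 10^-25 s

Using the energy-time uncertainty principle:
ΔEΔt ≥ ℏ/2

For a virtual particle borrowing energy ΔE, the maximum lifetime is:
Δt_max = ℏ/(2ΔE)

Converting energy:
ΔE = 384.1 MeV = 6.154e-11 J

Δt_max = (1.055e-34 J·s) / (2 × 6.154e-11 J)
Δt_max = 8.568e-25 s = 8.568 × 10^-25 s

Virtual particles with higher borrowed energy exist for shorter times.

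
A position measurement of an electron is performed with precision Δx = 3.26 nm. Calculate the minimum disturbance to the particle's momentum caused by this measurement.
1.617 × 10^-26 kg·m/s

The uncertainty principle implies that measuring position disturbs momentum:
ΔxΔp ≥ ℏ/2

When we measure position with precision Δx, we necessarily introduce a momentum uncertainty:
Δp ≥ ℏ/(2Δx)
Δp_min = (1.055e-34 J·s) / (2 × 3.260e-09 m)
Δp_min = 1.617e-26 kg·m/s

The more precisely we measure position, the greater the momentum disturbance.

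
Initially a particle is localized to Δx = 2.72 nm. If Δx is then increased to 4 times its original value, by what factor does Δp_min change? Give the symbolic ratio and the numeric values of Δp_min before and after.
Original Δp_min = 1.939 × 10^-26 kg·m/s; new Δp'_min = 4.846 × 10^-27 kg·m/s; ratio Δp'_min/Δp_min = 1/4.

From the uncertainty principle ΔxΔp ≥ ℏ/2, the minimum momentum uncertainty is Δp_min = ℏ/(2Δx).

Original (Δx = 2.72 nm = 2.720e-09 m):
Δp_min = (1.055e-34 J·s)/(2 × 2.720e-09 m) = 1.939e-26 kg·m/s

When Δx → 4Δx:
Δp'_min = ℏ/(2 × 4Δx) = (1/4) × ℏ/(2Δx) = (1/4) × Δp_min
Δp'_min = 1/4 × 1.939e-26 kg·m/s = 4.846e-27 kg·m/s

Since Δp_min ∝ 1/Δx, when Δx is increased to 4 times its original value, Δp_min decreases to 1/4 of its original value.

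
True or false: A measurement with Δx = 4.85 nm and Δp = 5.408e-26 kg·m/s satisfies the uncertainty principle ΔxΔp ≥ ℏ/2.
Yes, it satisfies the uncertainty principle.

Calculate the product ΔxΔp:
ΔxΔp = (4.850e-09 m) × (5.408e-26 kg·m/s)
ΔxΔp = 2.623e-34 J·s

Compare to the minimum allowed value ℏ/2:
ℏ/2 = 5.273e-35 J·s

Since ΔxΔp = 2.623e-34 J·s ≥ 5.273e-35 J·s = ℏ/2,
the measurement satisfies the uncertainty principle.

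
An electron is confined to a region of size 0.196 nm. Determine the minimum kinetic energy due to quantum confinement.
247.942 meV

Using the uncertainty principle:

1. Position uncertainty: Δx ≈ 1.960e-10 m
2. Minimum momentum uncertainty: Δp = ℏ/(2Δx) = 2.690e-25 kg·m/s
3. Minimum kinetic energy:
   KE = (Δp)²/(2m) = (2.690e-25)²/(2 × 9.109e-31 kg)
   KE = 3.972e-20 J = 247.942 meV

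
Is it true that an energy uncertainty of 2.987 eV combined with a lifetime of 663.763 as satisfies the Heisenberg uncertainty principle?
Yes, it satisfies the uncertainty relation.

Calculate the product ΔEΔt:
ΔE = 2.987 eV = 4.786e-19 J
ΔEΔt = (4.786e-19 J) × (6.638e-16 s)
ΔEΔt = 3.177e-34 J·s

Compare to the minimum allowed value ℏ/2:
ℏ/2 = 5.273e-35 J·s

Since ΔEΔt = 3.177e-34 J·s ≥ 5.273e-35 J·s = ℏ/2,
this satisfies the uncertainty relation.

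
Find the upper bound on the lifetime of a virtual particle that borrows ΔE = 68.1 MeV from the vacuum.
4.833 ys

Using the energy-time uncertainty principle:
ΔEΔt ≥ ℏ/2

For a virtual particle borrowing energy ΔE, the maximum lifetime is:
Δt_max = ℏ/(2ΔE)

Converting energy:
ΔE = 68.1 MeV = 1.091e-11 J

Δt_max = (1.055e-34 J·s) / (2 × 1.091e-11 J)
Δt_max = 4.833e-24 s = 4.833 ys

Virtual particles with higher borrowed energy exist for shorter times.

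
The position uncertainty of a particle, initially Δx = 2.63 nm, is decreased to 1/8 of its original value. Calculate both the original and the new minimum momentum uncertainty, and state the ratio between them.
Original Δp_min = 2.005 × 10^-26 kg·m/s; new Δp'_min = 1.604 × 10^-25 kg·m/s; ratio Δp'_min/Δp_min = 8.

From the uncertainty principle ΔxΔp ≥ ℏ/2, the minimum momentum uncertainty is Δp_min = ℏ/(2Δx).

Original (Δx = 2.63 nm = 2.630e-09 m):
Δp_min = (1.055e-34 J·s)/(2 × 2.630e-09 m) = 2.005e-26 kg·m/s

When Δx → (1/8)Δx:
Δp'_min = ℏ/(2 × (1/8)Δx) = 8 × ℏ/(2Δx) = 8 × Δp_min
Δp'_min = 8 × 2.005e-26 kg·m/s = 1.604e-25 kg·m/s

Since Δp_min ∝ 1/Δx, when Δx is decreased to 1/8 of its original value, Δp_min increases to 8 times its original value.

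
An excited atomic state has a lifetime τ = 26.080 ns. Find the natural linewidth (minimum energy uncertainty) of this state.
12.619 neV

Using the energy-time uncertainty principle:
ΔEΔt ≥ ℏ/2

The lifetime τ represents the time uncertainty Δt.
The natural linewidth (minimum energy uncertainty) is:

ΔE = ℏ/(2τ)
ΔE = (1.055e-34 J·s) / (2 × 2.608e-08 s)
ΔE = 2.022e-27 J = 12.619 neV

This natural linewidth limits the precision of spectroscopic measurements.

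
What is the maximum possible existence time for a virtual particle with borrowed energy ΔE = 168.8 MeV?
1.950 ys

Using the energy-time uncertainty principle:
ΔEΔt ≥ ℏ/2

For a virtual particle borrowing energy ΔE, the maximum lifetime is:
Δt_max = ℏ/(2ΔE)

Converting energy:
ΔE = 168.8 MeV = 2.704e-11 J

Δt_max = (1.055e-34 J·s) / (2 × 2.704e-11 J)
Δt_max = 1.950e-24 s = 1.950 ys

Virtual particles with higher borrowed energy exist for shorter times.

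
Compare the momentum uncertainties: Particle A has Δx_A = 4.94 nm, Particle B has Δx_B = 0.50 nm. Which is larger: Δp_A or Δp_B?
Particle B has the larger minimum momentum uncertainty, by a factor of 9.88.

For each particle, the minimum momentum uncertainty is Δp_min = ℏ/(2Δx):

Particle A: Δp_A = ℏ/(2×4.940e-09 m) = 1.067e-26 kg·m/s
Particle B: Δp_B = ℏ/(2×5.000e-10 m) = 1.055e-25 kg·m/s

Ratio: Δp_B/Δp_A = 9.88

Since Δp_min ∝ 1/Δx, the particle with smaller position uncertainty (B) has larger momentum uncertainty.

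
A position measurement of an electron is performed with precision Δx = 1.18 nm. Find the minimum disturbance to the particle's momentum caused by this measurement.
4.469 × 10^-26 kg·m/s

The uncertainty principle implies that measuring position disturbs momentum:
ΔxΔp ≥ ℏ/2

When we measure position with precision Δx, we necessarily introduce a momentum uncertainty:
Δp ≥ ℏ/(2Δx)
Δp_min = (1.055e-34 J·s) / (2 × 1.180e-09 m)
Δp_min = 4.469e-26 kg·m/s

The more precisely we measure position, the greater the momentum disturbance.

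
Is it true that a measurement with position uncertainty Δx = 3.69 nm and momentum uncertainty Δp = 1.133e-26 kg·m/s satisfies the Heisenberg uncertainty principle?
No, it violates the uncertainty principle (impossible measurement).

Calculate the product ΔxΔp:
ΔxΔp = (3.690e-09 m) × (1.133e-26 kg·m/s)
ΔxΔp = 4.181e-35 J·s

Compare to the minimum allowed value ℏ/2:
ℏ/2 = 5.273e-35 J·s

Since ΔxΔp = 4.181e-35 J·s < 5.273e-35 J·s = ℏ/2,
the measurement violates the uncertainty principle.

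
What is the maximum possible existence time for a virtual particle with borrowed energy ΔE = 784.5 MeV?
4.195 × 10^-25 s

Using the energy-time uncertainty principle:
ΔEΔt ≥ ℏ/2

For a virtual particle borrowing energy ΔE, the maximum lifetime is:
Δt_max = ℏ/(2ΔE)

Converting energy:
ΔE = 784.5 MeV = 1.257e-10 J

Δt_max = (1.055e-34 J·s) / (2 × 1.257e-10 J)
Δt_max = 4.195e-25 s = 4.195 × 10^-25 s

Virtual particles with higher borrowed energy exist for shorter times.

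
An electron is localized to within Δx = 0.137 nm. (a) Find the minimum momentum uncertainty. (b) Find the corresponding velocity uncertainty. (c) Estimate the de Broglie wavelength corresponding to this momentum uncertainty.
(a) Δp_min = 3.849 × 10^-25 kg·m/s
(b) Δv_min = 422.510 km/s
(c) λ_dB = 1.722 nm

Step-by-step:

(a) From the uncertainty principle:
Δp_min = ℏ/(2Δx) = (1.055e-34 J·s)/(2 × 1.370e-10 m) = 3.849e-25 kg·m/s

(b) The velocity uncertainty:
Δv = Δp/m = (3.849e-25 kg·m/s)/(9.109e-31 kg) = 4.225e+05 m/s = 422.510 km/s

(c) The de Broglie wavelength for this momentum:
λ = h/p = (6.626e-34 J·s)/(3.849e-25 kg·m/s) = 1.722e-09 m = 1.722 nm

Note: The de Broglie wavelength is comparable to the localization size, as expected from wave-particle duality.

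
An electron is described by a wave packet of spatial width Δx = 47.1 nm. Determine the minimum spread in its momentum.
1.120 × 10^-27 kg·m/s

For a wave packet, the spatial width Δx and momentum spread Δp are related by the uncertainty principle:
ΔxΔp ≥ ℏ/2

The minimum momentum spread is:
Δp_min = ℏ/(2Δx)
Δp_min = (1.055e-34 J·s) / (2 × 4.710e-08 m)
Δp_min = 1.120e-27 kg·m/s

A wave packet cannot have both a well-defined position and well-defined momentum.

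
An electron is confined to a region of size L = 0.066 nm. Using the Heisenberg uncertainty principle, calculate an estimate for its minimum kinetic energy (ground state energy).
2.187 eV

Using the uncertainty principle to estimate ground state energy:

1. The position uncertainty is approximately the confinement size:
   Δx ≈ L = 6.600e-11 m

2. From ΔxΔp ≥ ℏ/2, the minimum momentum uncertainty is:
   Δp ≈ ℏ/(2L) = 7.989e-25 kg·m/s

3. The kinetic energy is approximately:
   KE ≈ (Δp)²/(2m) = (7.989e-25)²/(2 × 9.109e-31 kg)
   KE ≈ 3.503e-19 J = 2.187 eV

This is an order-of-magnitude estimate of the ground state energy.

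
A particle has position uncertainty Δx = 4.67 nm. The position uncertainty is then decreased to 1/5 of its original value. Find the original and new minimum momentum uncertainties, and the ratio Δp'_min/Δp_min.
Original Δp_min = 1.129 × 10^-26 kg·m/s; new Δp'_min = 5.645 × 10^-26 kg·m/s; ratio Δp'_min/Δp_min = 5.

From the uncertainty principle ΔxΔp ≥ ℏ/2, the minimum momentum uncertainty is Δp_min = ℏ/(2Δx).

Original (Δx = 4.67 nm = 4.670e-09 m):
Δp_min = (1.055e-34 J·s)/(2 × 4.670e-09 m) = 1.129e-26 kg·m/s

When Δx → (1/5)Δx:
Δp'_min = ℏ/(2 × (1/5)Δx) = 5 × ℏ/(2Δx) = 5 × Δp_min
Δp'_min = 5 × 1.129e-26 kg·m/s = 5.645e-26 kg·m/s

Since Δp_min ∝ 1/Δx, when Δx is decreased to 1/5 of its original value, Δp_min increases to 5 times its original value.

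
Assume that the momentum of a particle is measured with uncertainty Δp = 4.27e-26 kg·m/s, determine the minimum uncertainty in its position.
1.235 nm

Using the Heisenberg uncertainty principle:
ΔxΔp ≥ ℏ/2

The minimum uncertainty in position is:
Δx_min = ℏ/(2Δp)
Δx_min = (1.055e-34 J·s) / (2 × 4.270e-26 kg·m/s)
Δx_min = 1.235e-09 m = 1.235 nm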